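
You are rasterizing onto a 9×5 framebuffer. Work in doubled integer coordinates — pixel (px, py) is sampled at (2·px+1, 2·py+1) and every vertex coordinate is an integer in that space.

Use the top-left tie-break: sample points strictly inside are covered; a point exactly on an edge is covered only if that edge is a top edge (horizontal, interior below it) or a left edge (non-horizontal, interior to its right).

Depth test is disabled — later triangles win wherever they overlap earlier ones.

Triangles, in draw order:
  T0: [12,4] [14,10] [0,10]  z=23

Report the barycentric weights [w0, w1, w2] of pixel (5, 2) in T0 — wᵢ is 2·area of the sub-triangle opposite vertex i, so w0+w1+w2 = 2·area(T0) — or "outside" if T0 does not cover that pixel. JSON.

T0:
  2·area = 84
  edge (12, 4)→(14, 10): d=(2,6) right/bottom  bias=-1
  edge (14, 10)→(0, 10): d=(-14,0) right/bottom  bias=-1
  edge (0, 10)→(12, 4): d=(12,-6) top-left  bias=+0
    (5,0)@(11, 1): e=[0,126,-42] → .  [on edge]
    (5,2)@(11, 5): e=[8,70,6] → X
    (6,2)@(13, 5): e=[-4,70,18] → .
    (3,3)@(7, 7): e=[36,42,6] → X
    (4,3)@(9, 7): e=[24,42,18] → X
    (6,3)@(13, 7): e=[0,42,42] → .  [on edge]
    (1,4)@(3, 9): e=[64,14,6] → X
    (2,4)@(5, 9): e=[52,14,18] → X
    (6,4)@(13, 9): e=[4,14,66] → X
    (7,4)@(15, 9): e=[-8,14,78] → .
  covered (10 px):
    . . . . . . . . .
    . . . . . . . . .
    . . . . . X . . .
    . . . X X X . . .
    . X X X X X X . .

Answer: [70,6,8]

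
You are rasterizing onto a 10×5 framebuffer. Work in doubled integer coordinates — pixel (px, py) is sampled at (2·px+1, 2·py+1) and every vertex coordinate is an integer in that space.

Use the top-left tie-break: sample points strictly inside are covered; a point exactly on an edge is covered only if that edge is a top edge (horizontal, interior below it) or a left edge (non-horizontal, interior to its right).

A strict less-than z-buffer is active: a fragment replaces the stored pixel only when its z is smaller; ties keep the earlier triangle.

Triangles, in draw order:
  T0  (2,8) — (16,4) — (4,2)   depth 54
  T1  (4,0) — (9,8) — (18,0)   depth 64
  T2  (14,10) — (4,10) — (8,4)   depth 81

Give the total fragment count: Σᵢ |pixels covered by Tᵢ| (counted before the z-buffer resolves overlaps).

T0:
  2·area = 76  (B↔C swapped to make it positive)
  edge (2, 8)→(4, 2): d=(2,-6) top-left  bias=+0
  edge (4, 2)→(16, 4): d=(12,2) right/bottom  bias=-1
  edge (16, 4)→(2, 8): d=(-14,4) right/bottom  bias=-1
    (2,1)@(5, 3): e=[8,10,58] → #
    (3,1)@(7, 3): e=[20,6,50] → #
    (4,1)@(9, 3): e=[32,2,42] → #
    (5,1)@(11, 3): e=[44,-2,34] → ·
    (1,2)@(3, 5): e=[0,38,38] → #  [on edge]
    (5,2)@(11, 5): e=[48,22,6] → #
    (6,2)@(13, 5): e=[60,18,-2] → ·
    (1,3)@(3, 7): e=[4,62,10] → #
    (3,3)@(7, 7): e=[28,54,-6] → ·
    (4,3)@(9, 7): e=[40,50,-14] → ·
    (5,3)@(11, 7): e=[52,46,-22] → ·
    (1,4)@(3, 9): e=[8,86,-18] → ·
  covered (10 px):
    · · · · · · · · · ·
    · · # # # · · · · ·
    · # # # # # · · · ·
    · # # · · · · · · ·
    · · · · · · · · · ·
T1:
  2·area = 112  (B↔C swapped to make it positive)
  edge (4, 0)→(18, 0): d=(14,0) top-left  bias=+0
  edge (18, 0)→(9, 8): d=(-9,8) right/bottom  bias=-1
  edge (9, 8)→(4, 0): d=(-5,-8) top-left  bias=+0
    (2,0)@(5, 1): e=[14,95,3] → #
    (3,0)@(7, 1): e=[14,79,19] → #
    (4,0)@(9, 1): e=[14,63,35] → #
    (5,0)@(11, 1): e=[14,47,51] → #
    (6,0)@(13, 1): e=[14,31,67] → #
    (7,0)@(15, 1): e=[14,15,83] → #
    (8,0)@(17, 1): e=[14,-1,99] → ·
    (2,1)@(5, 3): e=[42,77,-7] → ·
    (3,1)@(7, 3): e=[42,61,9] → #
    (7,1)@(15, 3): e=[42,-3,73] → ·
    (3,2)@(7, 5): e=[70,43,-1] → ·
    (4,2)@(9, 5): e=[70,27,15] → #
  covered (13 px):
    · · # # # # # # · ·
    · · · # # # # · · ·
    · · · · # # · · · ·
    · · · · # · · · · ·
    · · · · · · · · · ·
T2:
  2·area = 60
  edge (14, 10)→(4, 10): d=(-10,0) right/bottom  bias=-1
  edge (4, 10)→(8, 4): d=(4,-6) top-left  bias=+0
  edge (8, 4)→(14, 10): d=(6,6) right/bottom  bias=-1
    (2,0)@(5, 1): e=[90,-30,0] → ·  [on edge]
    (3,1)@(7, 3): e=[70,-10,0] → ·  [on edge]
    (4,2)@(9, 5): e=[50,10,0] → ·  [on edge]
    (3,3)@(7, 7): e=[30,6,24] → #
    (4,3)@(9, 7): e=[30,18,12] → #
    (5,3)@(11, 7): e=[30,30,0] → ·  [on edge]
    (2,4)@(5, 9): e=[10,2,48] → #
    (5,4)@(11, 9): e=[10,38,12] → #
    (6,4)@(13, 9): e=[10,50,0] → ·  [on edge]
  covered (6 px):
    · · · · · · · · · ·
    · · · · · · · · · ·
    · · · · · · · · · ·
    · · · # # · · · · ·
    · · # # # # · · · ·

Final: 29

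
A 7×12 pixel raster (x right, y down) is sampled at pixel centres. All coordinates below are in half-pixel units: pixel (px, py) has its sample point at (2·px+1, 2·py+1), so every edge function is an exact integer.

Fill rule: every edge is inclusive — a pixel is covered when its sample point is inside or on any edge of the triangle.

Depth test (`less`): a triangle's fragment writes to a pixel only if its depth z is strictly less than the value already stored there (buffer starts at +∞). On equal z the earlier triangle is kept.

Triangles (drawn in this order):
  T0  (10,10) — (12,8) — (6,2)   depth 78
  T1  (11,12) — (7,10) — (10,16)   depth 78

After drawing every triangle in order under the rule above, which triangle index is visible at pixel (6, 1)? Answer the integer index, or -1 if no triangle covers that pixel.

T0:
  2·area = 24  (B↔C swapped to make it positive)
  edge (10, 10)→(6, 2): d=(-4,-8) inclusive
  edge (6, 2)→(12, 8): d=(6,6) inclusive
  edge (12, 8)→(10, 10): d=(-2,2) inclusive
    (2,0)@(5, 1): e=[-4,0,28] → ·  [on edge]
    (3,1)@(7, 3): e=[4,0,20] → █  [on edge]
    (4,1)@(9, 3): e=[20,-12,16] → ·
    (3,2)@(7, 5): e=[-4,12,16] → ·
    (4,2)@(9, 5): e=[12,0,12] → █  [on edge]
    (5,2)@(11, 5): e=[28,-12,8] → ·
    (4,3)@(9, 7): e=[4,12,8] → █
    (5,3)@(11, 7): e=[20,0,4] → █  [on edge]
    (6,3)@(13, 7): e=[36,-12,0] → ·  [on edge]
    (4,4)@(9, 9): e=[-4,24,4] → ·
    (5,4)@(11, 9): e=[12,12,0] → █  [on edge]
    (6,4)@(13, 9): e=[28,0,-4] → ·  [on edge]
    (4,5)@(9, 11): e=[-12,36,0] → ·  [on edge]
    (3,6)@(7, 13): e=[-36,60,0] → ·  [on edge]
    (2,7)@(5, 15): e=[-60,84,0] → ·  [on edge]
    (1,8)@(3, 17): e=[-84,108,0] → ·  [on edge]
    (0,9)@(1, 19): e=[-108,132,0] → ·  [on edge]
  covered (5 px):
    · · · · · · ·
    · · · █ · · ·
    · · · · █ · ·
    · · · · █ █ ·
    · · · · · █ ·
    · · · · · · ·
    · · · · · · ·
    · · · · · · ·
    · · · · · · ·
    · · · · · · ·
    · · · · · · ·
    · · · · · · ·
T1:
  2·area = 18  (B↔C swapped to make it positive)
  edge (11, 12)→(10, 16): d=(-1,4) inclusive
  edge (10, 16)→(7, 10): d=(-3,-6) inclusive
  edge (7, 10)→(11, 12): d=(4,2) inclusive
    (0,3)@(1, 7): e=[45,-27,0] → ·  [on edge]
    (2,4)@(5, 9): e=[27,-9,0] → ·  [on edge]
    (4,5)@(9, 11): e=[9,9,0] → █  [on edge]
    (5,5)@(11, 11): e=[1,21,-4] → ·
    (4,6)@(9, 13): e=[7,3,8] → █
    (5,6)@(11, 13): e=[-1,15,4] → ·
    (6,6)@(13, 13): e=[-9,27,0] → ·  [on edge]
    (4,7)@(9, 15): e=[5,-3,16] → ·
  covered (2 px):
    · · · · · · ·
    · · · · · · ·
    · · · · · · ·
    · · · · · · ·
    · · · · · · ·
    · · · · █ · ·
    · · · · █ · ·
    · · · · · · ·
    · · · · · · ·
    · · · · · · ·
    · · · · · · ·
    · · · · · · ·

Z-buffer (winner per pixel, '.' = empty):
  . . . . . . .
  . . . 0 . . .
  . . . . 0 . .
  . . . . 0 0 .
  . . . . . 0 .
  . . . . 1 . .
  . . . . 1 . .
  . . . . . . .
  . . . . . . .
  . . . . . . .
  . . . . . . .
  . . . . . . .

Final: -1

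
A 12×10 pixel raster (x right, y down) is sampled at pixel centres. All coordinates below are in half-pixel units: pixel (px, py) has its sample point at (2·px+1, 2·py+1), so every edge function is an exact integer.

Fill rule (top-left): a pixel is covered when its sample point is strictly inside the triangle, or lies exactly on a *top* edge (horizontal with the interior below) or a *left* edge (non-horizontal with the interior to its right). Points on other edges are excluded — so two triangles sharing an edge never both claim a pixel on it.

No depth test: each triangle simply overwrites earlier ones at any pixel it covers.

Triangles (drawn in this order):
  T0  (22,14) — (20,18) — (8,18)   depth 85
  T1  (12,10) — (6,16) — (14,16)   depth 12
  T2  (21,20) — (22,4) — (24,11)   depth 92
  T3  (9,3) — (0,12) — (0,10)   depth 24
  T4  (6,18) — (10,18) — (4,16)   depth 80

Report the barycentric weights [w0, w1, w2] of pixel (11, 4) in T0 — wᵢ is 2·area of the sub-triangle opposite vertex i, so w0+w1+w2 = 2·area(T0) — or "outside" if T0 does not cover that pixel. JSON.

T0:
  2·area = 48
  edge (22, 14)→(20, 18): d=(-2,4) right/bottom  bias=-1
  edge (20, 18)→(8, 18): d=(-12,0) right/bottom  bias=-1
  edge (8, 18)→(22, 14): d=(14,-4) top-left  bias=+0
    (9,7)@(19, 15): e=[10,36,2] → X
    (10,7)@(21, 15): e=[2,36,10] → X
    (11,7)@(23, 15): e=[-6,36,18] → .
    (6,8)@(13, 17): e=[30,12,6] → X
    (7,8)@(15, 17): e=[22,12,14] → X
    (8,8)@(17, 17): e=[14,12,22] → X
    (10,8)@(21, 17): e=[-2,12,38] → .
    (6,9)@(13, 19): e=[26,-12,34] → .
    (7,9)@(15, 19): e=[18,-12,42] → .
    (8,9)@(17, 19): e=[10,-12,50] → .
    (9,9)@(19, 19): e=[2,-12,58] → .
  covered (6 px):
    . . . . . . . . . . . .
    . . . . . . . . . . . .
    . . . . . . . . . . . .
    . . . . . . . . . . . .
    . . . . . . . . . . . .
    . . . . . . . . . . . .
    . . . . . . . . . . . .
    . . . . . . . . . X X .
    . . . . . . X X X X . .
    . . . . . . . . . . . .
T1:
  2·area = 48  (B↔C swapped to make it positive)
  edge (12, 10)→(14, 16): d=(2,6) right/bottom  bias=-1
  edge (14, 16)→(6, 16): d=(-8,0) right/bottom  bias=-1
  edge (6, 16)→(12, 10): d=(6,-6) top-left  bias=+0
    (4,0)@(9, 1): e=[0,120,-72] → .  [on edge]
    (10,0)@(21, 1): e=[-72,120,0] → .  [on edge]
    (9,1)@(19, 3): e=[-56,104,0] → .  [on edge]
    (8,2)@(17, 5): e=[-40,88,0] → .  [on edge]
    (5,3)@(11, 7): e=[0,72,-24] → .  [on edge]
    (7,3)@(15, 7): e=[-24,72,0] → .  [on edge]
    (6,4)@(13, 9): e=[-8,56,0] → .  [on edge]
    (5,5)@(11, 11): e=[8,40,0] → X  [on edge]
    (6,5)@(13, 11): e=[-4,40,12] → .
    (4,6)@(9, 13): e=[24,24,0] → X  [on edge]
    (6,6)@(13, 13): e=[0,24,24] → .  [on edge]
    (3,7)@(7, 15): e=[40,8,0] → X  [on edge]
    (2,8)@(5, 17): e=[56,-8,0] → .  [on edge]
    (1,9)@(3, 19): e=[72,-24,0] → .  [on edge]
    (7,9)@(15, 19): e=[0,-24,72] → .  [on edge]
  covered (7 px):
    . . . . . . . . . . . .
    . . . . . . . . . . . .
    . . . . . . . . . . . .
    . . . . . . . . . . . .
    . . . . . . . . . . . .
    . . . . . X . . . . . .
    . . . . X X . . . . . .
    . . . X X X X . . . . .
    . . . . . . . . . . . .
    . . . . . . . . . . . .
T2:
  2·area = 39
  edge (21, 20)→(22, 4): d=(1,-16) top-left  bias=+0
  edge (22, 4)→(24, 11): d=(2,7) right/bottom  bias=-1
  edge (24, 11)→(21, 20): d=(-3,9) right/bottom  bias=-1
    (11,4)@(23, 9): e=[21,3,15] → X
    (11,5)@(23, 11): e=[23,7,9] → X
    (11,6)@(23, 13): e=[25,11,3] → X
    (11,7)@(23, 15): e=[27,15,-3] → .
  covered (3 px):
    . . . . . . . . . . . .
    . . . . . . . . . . . .
    . . . . . . . . . . . .
    . . . . . . . . . . . .
    . . . . . . . . . . . X
    . . . . . . . . . . . X
    . . . . . . . . . . . X
    . . . . . . . . . . . .
    . . . . . . . . . . . .
    . . . . . . . . . . . .
T3:
  2·area = 18
  edge (9, 3)→(0, 12): d=(-9,9) right/bottom  bias=-1
  edge (0, 12)→(0, 10): d=(0,-2) top-left  bias=+0
  edge (0, 10)→(9, 3): d=(9,-7) top-left  bias=+0
    (5,0)@(11, 1): e=[0,22,-4] → .  [on edge]
    (4,1)@(9, 3): e=[0,18,0] → .  [on edge]
    (3,2)@(7, 5): e=[0,14,4] → .  [on edge]
    (2,3)@(5, 7): e=[0,10,8] → .  [on edge]
    (1,4)@(3, 9): e=[0,6,12] → .  [on edge]
    (0,5)@(1, 11): e=[0,2,16] → .  [on edge]
  covered (0 px):
    . . . . . . . . . . . .
    . . . . . . . . . . . .
    . . . . . . . . . . . .
    . . . . . . . . . . . .
    . . . . . . . . . . . .
    . . . . . . . . . . . .
    . . . . . . . . . . . .
    . . . . . . . . . . . .
    . . . . . . . . . . . .
    . . . . . . . . . . . .
T4:
  2·area = 8  (B↔C swapped to make it positive)
  edge (6, 18)→(4, 16): d=(-2,-2) top-left  bias=+0
  edge (4, 16)→(10, 18): d=(6,2) right/bottom  bias=-1
  edge (10, 18)→(6, 18): d=(-4,0) right/bottom  bias=-1
    (0,6)@(1, 13): e=[0,-12,20] → .  [on edge]
    (0,7)@(1, 15): e=[-4,0,12] → .  [on edge]
    (1,7)@(3, 15): e=[0,-4,12] → .  [on edge]
    (2,8)@(5, 17): e=[0,4,4] → X  [on edge]
    (3,8)@(7, 17): e=[4,0,4] → .  [on edge]
    (2,9)@(5, 19): e=[-4,16,-4] → .
    (3,9)@(7, 19): e=[0,12,-4] → .  [on edge]
    (6,9)@(13, 19): e=[12,0,-4] → .  [on edge]
  covered (1 px):
    . . . . . . . . . . . .
    . . . . . . . . . . . .
    . . . . . . . . . . . .
    . . . . . . . . . . . .
    . . . . . . . . . . . .
    . . . . . . . . . . . .
    . . . . . . . . . . . .
    . . . . . . . . . . . .
    . . X . . . . . . . . .
    . . . . . . . . . . . .

Final: "outside"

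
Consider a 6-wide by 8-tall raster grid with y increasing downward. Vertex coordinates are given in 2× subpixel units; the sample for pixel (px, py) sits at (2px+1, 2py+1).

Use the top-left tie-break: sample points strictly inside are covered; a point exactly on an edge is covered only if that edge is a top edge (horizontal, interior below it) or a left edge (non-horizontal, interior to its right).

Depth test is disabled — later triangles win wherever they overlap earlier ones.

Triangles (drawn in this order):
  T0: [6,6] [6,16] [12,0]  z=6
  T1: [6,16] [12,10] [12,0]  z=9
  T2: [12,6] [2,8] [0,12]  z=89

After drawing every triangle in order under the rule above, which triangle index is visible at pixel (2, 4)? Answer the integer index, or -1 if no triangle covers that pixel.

T0:
  2·area = 60  (B↔C swapped to make it positive)
  edge (6, 6)→(12, 0): d=(6,-6) top-left  bias=+0
  edge (12, 0)→(6, 16): d=(-6,16) right/bottom  bias=-1
  edge (6, 16)→(6, 6): d=(0,-10) top-left  bias=+0
    (5,0)@(11, 1): e=[0,10,50] → X  [on edge]
    (4,1)@(9, 3): e=[0,30,30] → X  [on edge]
    (5,1)@(11, 3): e=[12,-2,50] → .
    (3,2)@(7, 5): e=[0,50,10] → X  [on edge]
    (5,2)@(11, 5): e=[24,-14,50] → .
    (2,3)@(5, 7): e=[0,70,-10] → .  [on edge]
    (3,3)@(7, 7): e=[12,38,10] → X
    (5,3)@(11, 7): e=[36,-26,50] → .
    (1,4)@(3, 9): e=[0,90,-30] → .  [on edge]
    (3,4)@(7, 9): e=[24,26,10] → X
    (4,4)@(9, 9): e=[36,-6,30] → .
    (0,5)@(1, 11): e=[0,110,-50] → .  [on edge]
  covered (9 px):
    . . . . . X
    . . . . X .
    . . . X X .
    . . . X X .
    . . . X . .
    . . . X . .
    . . . X . .
    . . . . . .
T1:
  2·area = 60  (B↔C swapped to make it positive)
  edge (6, 16)→(12, 0): d=(6,-16) top-left  bias=+0
  edge (12, 0)→(12, 10): d=(0,10) right/bottom  bias=-1
  edge (12, 10)→(6, 16): d=(-6,6) right/bottom  bias=-1
    (5,1)@(11, 3): e=[2,10,48] → X
    (5,2)@(11, 5): e=[14,10,36] → X
    (5,3)@(11, 7): e=[26,10,24] → X
    (4,4)@(9, 9): e=[6,30,24] → X
    (4,5)@(9, 11): e=[18,30,12] → X
    (5,5)@(11, 11): e=[50,10,0] → .  [on edge]
    (4,6)@(9, 13): e=[30,30,0] → .  [on edge]
    (3,7)@(7, 15): e=[10,50,0] → .  [on edge]
  covered (6 px):
    . . . . . .
    . . . . . X
    . . . . . X
    . . . . . X
    . . . . X X
    . . . . X .
    . . . . . .
    . . . . . .
T2:
  2·area = 36  (B↔C swapped to make it positive)
  edge (12, 6)→(0, 12): d=(-12,6) right/bottom  bias=-1
  edge (0, 12)→(2, 8): d=(2,-4) top-left  bias=+0
  edge (2, 8)→(12, 6): d=(10,-2) top-left  bias=+0
    (3,3)@(7, 7): e=[18,18,0] → X  [on edge]
    (4,3)@(9, 7): e=[6,26,4] → X
    (5,3)@(11, 7): e=[-6,34,8] → .
    (1,4)@(3, 9): e=[18,6,12] → X
    (2,4)@(5, 9): e=[6,14,16] → X
    (3,4)@(7, 9): e=[-6,22,20] → .
    (4,4)@(9, 9): e=[-18,30,24] → .
    (0,5)@(1, 11): e=[6,2,28] → X
    (1,5)@(3, 11): e=[-6,10,32] → .
    (2,5)@(5, 11): e=[-18,18,36] → .
    (0,6)@(1, 13): e=[-18,6,48] → .
  covered (5 px):
    . . . . . .
    . . . . . .
    . . . . . .
    . . . X X .
    . X X . . .
    X . . . . .
    . . . . . .
    . . . . . .

Z-buffer (winner per pixel, '.' = empty):
  . . . . . 0
  . . . . 0 1
  . . . 0 0 1
  . . . 2 2 1
  . 2 2 0 1 1
  2 . . 0 1 .
  . . . 0 . .
  . . . . . .

Final: 2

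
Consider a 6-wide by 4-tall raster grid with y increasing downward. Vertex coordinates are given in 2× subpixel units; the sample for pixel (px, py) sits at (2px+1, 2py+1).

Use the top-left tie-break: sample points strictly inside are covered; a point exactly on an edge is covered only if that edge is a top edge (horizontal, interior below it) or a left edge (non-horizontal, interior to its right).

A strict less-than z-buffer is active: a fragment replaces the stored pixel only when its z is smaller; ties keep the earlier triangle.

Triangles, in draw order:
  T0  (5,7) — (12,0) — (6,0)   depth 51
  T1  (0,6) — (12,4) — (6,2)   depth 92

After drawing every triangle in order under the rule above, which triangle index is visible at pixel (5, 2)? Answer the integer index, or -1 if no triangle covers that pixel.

T0:
  2·area = 42  (B↔C swapped to make it positive)
  edge (5, 7)→(6, 0): d=(1,-7) top-left  bias=+0
  edge (6, 0)→(12, 0): d=(6,0) top-left  bias=+0
  edge (12, 0)→(5, 7): d=(-7,7) right/bottom  bias=-1
    (3,0)@(7, 1): e=[8,6,28] → X
    (4,0)@(9, 1): e=[22,6,14] → X
    (5,0)@(11, 1): e=[36,6,0] → .  [on edge]
    (3,1)@(7, 3): e=[10,18,14] → X
    (4,1)@(9, 3): e=[24,18,0] → .  [on edge]
    (3,2)@(7, 5): e=[12,30,0] → .  [on edge]
    (2,3)@(5, 7): e=[0,42,0] → .  [on edge]
  covered (3 px):
    . . . X X .
    . . . X . .
    . . . . . .
    . . . . . .
T1:
  2·area = 36  (B↔C swapped to make it positive)
  edge (0, 6)→(6, 2): d=(6,-4) top-left  bias=+0
  edge (6, 2)→(12, 4): d=(6,2) right/bottom  bias=-1
  edge (12, 4)→(0, 6): d=(-12,2) right/bottom  bias=-1
    (1,0)@(3, 1): e=[-18,0,54] → .  [on edge]
    (2,1)@(5, 3): e=[2,8,26] → X
    (3,1)@(7, 3): e=[10,4,22] → X
    (4,1)@(9, 3): e=[18,0,18] → .  [on edge]
    (1,2)@(3, 5): e=[6,24,6] → X
    (3,2)@(7, 5): e=[22,16,-2] → .
    (1,3)@(3, 7): e=[18,36,-18] → .
    (2,3)@(5, 7): e=[26,32,-22] → .
  covered (4 px):
    . . . . . .
    . . X X . .
    . X X . . .
    . . . . . .

Z-buffer (winner per pixel, '.' = empty):
  . . . 0 0 .
  . . 1 0 . .
  . 1 1 . . .
  . . . . . .

Final: -1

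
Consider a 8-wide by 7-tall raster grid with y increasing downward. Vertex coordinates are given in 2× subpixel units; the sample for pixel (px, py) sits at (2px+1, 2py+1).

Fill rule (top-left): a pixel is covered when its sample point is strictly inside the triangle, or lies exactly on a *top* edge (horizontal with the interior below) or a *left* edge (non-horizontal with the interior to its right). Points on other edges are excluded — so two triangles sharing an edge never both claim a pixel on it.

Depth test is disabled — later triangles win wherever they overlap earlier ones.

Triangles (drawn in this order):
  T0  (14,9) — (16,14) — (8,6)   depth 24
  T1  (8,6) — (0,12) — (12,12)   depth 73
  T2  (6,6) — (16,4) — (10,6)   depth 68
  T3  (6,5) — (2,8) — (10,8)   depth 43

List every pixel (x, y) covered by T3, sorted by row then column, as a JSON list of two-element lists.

T0:
  2·area = 24
  edge (14, 9)→(16, 14): d=(2,5) right/bottom  bias=-1
  edge (16, 14)→(8, 6): d=(-8,-8) top-left  bias=+0
  edge (8, 6)→(14, 9): d=(6,3) right/bottom  bias=-1
    (1,0)@(3, 1): e=[39,0,-15] → ·  [on edge]
    (2,1)@(5, 3): e=[33,0,-9] → ·  [on edge]
    (3,2)@(7, 5): e=[27,0,-3] → ·  [on edge]
    (4,3)@(9, 7): e=[21,0,3] → #  [on edge]
    (5,3)@(11, 7): e=[11,16,-3] → ·
    (4,4)@(9, 9): e=[25,-16,15] → ·
    (5,4)@(11, 9): e=[15,0,9] → #  [on edge]
    (6,4)@(13, 9): e=[5,16,3] → #
    (7,4)@(15, 9): e=[-5,32,-3] → ·
    (5,5)@(11, 11): e=[19,-16,21] → ·
    (6,5)@(13, 11): e=[9,0,15] → #  [on edge]
    (7,5)@(15, 11): e=[-1,16,9] → ·
    (7,6)@(15, 13): e=[3,0,21] → #  [on edge]
  covered (5 px):
    · · · · · · · ·
    · · · · · · · ·
    · · · · · · · ·
    · · · · # · · ·
    · · · · · # # ·
    · · · · · · # ·
    · · · · · · · #
T1:
  2·area = 72  (B↔C swapped to make it positive)
  edge (8, 6)→(12, 12): d=(4,6) right/bottom  bias=-1
  edge (12, 12)→(0, 12): d=(-12,0) right/bottom  bias=-1
  edge (0, 12)→(8, 6): d=(8,-6) top-left  bias=+0
    (3,3)@(7, 7): e=[10,60,2] → #
    (4,3)@(9, 7): e=[-2,60,14] → ·
    (2,4)@(5, 9): e=[30,36,6] → #
    (4,4)@(9, 9): e=[6,36,30] → #
    (5,4)@(11, 9): e=[-6,36,42] → ·
    (1,5)@(3, 11): e=[50,12,10] → #
    (5,5)@(11, 11): e=[2,12,58] → #
    (6,5)@(13, 11): e=[-10,12,70] → ·
    (1,6)@(3, 13): e=[58,-12,26] → ·
    (2,6)@(5, 13): e=[46,-12,38] → ·
    (3,6)@(7, 13): e=[34,-12,50] → ·
    (4,6)@(9, 13): e=[22,-12,62] → ·
  covered (9 px):
    · · · · · · · ·
    · · · · · · · ·
    · · · · · · · ·
    · · · # · · · ·
    · · # # # · · ·
    · # # # # # · ·
    · · · · · · · ·
T2:
  2·area = 8
  edge (6, 6)→(16, 4): d=(10,-2) top-left  bias=+0
  edge (16, 4)→(10, 6): d=(-6,2) right/bottom  bias=-1
  edge (10, 6)→(6, 6): d=(-4,0) right/bottom  bias=-1
    (5,2)@(11, 5): e=[0,4,4] → #  [on edge]
    (6,2)@(13, 5): e=[4,0,4] → ·  [on edge]
    (0,3)@(1, 7): e=[0,12,-4] → ·  [on edge]
    (3,3)@(7, 7): e=[12,0,-4] → ·  [on edge]
    (5,3)@(11, 7): e=[20,-8,-4] → ·
    (0,4)@(1, 9): e=[20,0,-12] → ·  [on edge]
  covered (1 px):
    · · · · · · · ·
    · · · · · · · ·
    · · · · · # · ·
    · · · · · · · ·
    · · · · · · · ·
    · · · · · · · ·
    · · · · · · · ·
T3:
  2·area = 24  (B↔C swapped to make it positive)
  edge (6, 5)→(10, 8): d=(4,3) right/bottom  bias=-1
  edge (10, 8)→(2, 8): d=(-8,0) right/bottom  bias=-1
  edge (2, 8)→(6, 5): d=(4,-3) top-left  bias=+0
    (2,3)@(5, 7): e=[11,8,5] → #
    (3,3)@(7, 7): e=[5,8,11] → #
    (4,3)@(9, 7): e=[-1,8,17] → ·
    (2,4)@(5, 9): e=[19,-8,13] → ·
    (3,4)@(7, 9): e=[13,-8,19] → ·
  covered (2 px):
    · · · · · · · ·
    · · · · · · · ·
    · · · · · · · ·
    · · # # · · · ·
    · · · · · · · ·
    · · · · · · · ·
    · · · · · · · ·

Answer: [[2,3],[3,3]]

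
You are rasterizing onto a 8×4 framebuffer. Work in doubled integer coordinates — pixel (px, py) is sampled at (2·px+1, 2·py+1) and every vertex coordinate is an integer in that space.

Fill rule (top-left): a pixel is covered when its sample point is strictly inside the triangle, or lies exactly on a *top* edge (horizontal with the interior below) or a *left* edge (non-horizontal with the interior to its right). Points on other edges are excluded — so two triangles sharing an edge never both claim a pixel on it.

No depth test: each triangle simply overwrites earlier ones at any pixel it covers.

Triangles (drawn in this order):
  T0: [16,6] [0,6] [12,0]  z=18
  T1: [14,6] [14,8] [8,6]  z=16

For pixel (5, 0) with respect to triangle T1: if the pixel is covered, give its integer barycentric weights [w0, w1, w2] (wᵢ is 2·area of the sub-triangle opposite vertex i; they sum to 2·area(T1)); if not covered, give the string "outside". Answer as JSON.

T0:
  2·area = 96
  edge (16, 6)→(0, 6): d=(-16,0) right/bottom  bias=-1
  edge (0, 6)→(12, 0): d=(12,-6) top-left  bias=+0
  edge (12, 0)→(16, 6): d=(4,6) right/bottom  bias=-1
    (5,0)@(11, 1): e=[80,6,10] → █
    (6,0)@(13, 1): e=[80,18,-2] → ·
    (3,1)@(7, 3): e=[48,6,42] → █
    (4,1)@(9, 3): e=[48,18,30] → █
    (6,1)@(13, 3): e=[48,42,6] → █
    (7,1)@(15, 3): e=[48,54,-6] → ·
    (1,2)@(3, 5): e=[16,6,74] → █
    (2,2)@(5, 5): e=[16,18,62] → █
    (7,2)@(15, 5): e=[16,78,2] → █
    (1,3)@(3, 7): e=[-16,30,82] → ·
    (2,3)@(5, 7): e=[-16,42,70] → ·
    (3,3)@(7, 7): e=[-16,54,58] → ·
  covered (12 px):
    · · · · · █ · ·
    · · · █ █ █ █ ·
    · █ █ █ █ █ █ █
    · · · · · · · ·
T1:
  2·area = 12
  edge (14, 6)→(14, 8): d=(0,2) right/bottom  bias=-1
  edge (14, 8)→(8, 6): d=(-6,-2) top-left  bias=+0
  edge (8, 6)→(14, 6): d=(6,0) top-left  bias=+0
    (2,2)@(5, 5): e=[18,0,-6] → ·  [on edge]
    (5,3)@(11, 7): e=[6,0,6] → █  [on edge]
    (6,3)@(13, 7): e=[2,4,6] → █
    (7,3)@(15, 7): e=[-2,8,6] → ·
  covered (2 px):
    · · · · · · · ·
    · · · · · · · ·
    · · · · · · · ·
    · · · · · █ █ ·

Answer: "outside"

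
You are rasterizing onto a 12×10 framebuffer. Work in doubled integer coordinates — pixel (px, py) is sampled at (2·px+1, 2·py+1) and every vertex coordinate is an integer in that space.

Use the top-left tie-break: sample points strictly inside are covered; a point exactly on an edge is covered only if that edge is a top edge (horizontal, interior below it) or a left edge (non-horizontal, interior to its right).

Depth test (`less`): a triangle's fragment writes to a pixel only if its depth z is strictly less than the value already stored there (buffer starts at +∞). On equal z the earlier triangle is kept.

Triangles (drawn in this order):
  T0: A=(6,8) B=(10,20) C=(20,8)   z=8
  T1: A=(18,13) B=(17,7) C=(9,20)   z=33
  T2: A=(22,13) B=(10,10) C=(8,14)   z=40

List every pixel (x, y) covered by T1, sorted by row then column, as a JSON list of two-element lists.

T0:
  2·area = 168  (B↔C swapped to make it positive)
  edge (6, 8)→(20, 8): d=(14,0) top-left  bias=+0
  edge (20, 8)→(10, 20): d=(-10,12) right/bottom  bias=-1
  edge (10, 20)→(6, 8): d=(-4,-12) top-left  bias=+0
    (2,2)@(5, 5): e=[-42,210,0] → ·  [on edge]
    (3,4)@(7, 9): e=[14,146,8] → #
    (4,4)@(9, 9): e=[14,122,32] → #
    (5,4)@(11, 9): e=[14,98,56] → #
    (6,4)@(13, 9): e=[14,74,80] → #
    (7,4)@(15, 9): e=[14,50,104] → #
    (8,4)@(17, 9): e=[14,26,128] → #
    (9,4)@(19, 9): e=[14,2,152] → #
    (10,4)@(21, 9): e=[14,-22,176] → ·
    (3,5)@(7, 11): e=[42,126,0] → #  [on edge]
    (9,5)@(19, 11): e=[42,-18,144] → ·
    (3,6)@(7, 13): e=[70,106,-8] → ·
    (4,8)@(9, 17): e=[126,42,0] → #  [on edge]
  covered (22 px):
    · · · · · · · · · · · ·
    · · · · · · · · · · · ·
    · · · · · · · · · · · ·
    · · · · · · · · · · · ·
    · · · # # # # # # # · ·
    · · · # # # # # # · · ·
    · · · · # # # # · · · ·
    · · · · # # # · · · · ·
    · · · · # # · · · · · ·
    · · · · · · · · · · · ·
T1:
  2·area = 61  (B↔C swapped to make it positive)
  edge (18, 13)→(9, 20): d=(-9,7) right/bottom  bias=-1
  edge (9, 20)→(17, 7): d=(8,-13) top-left  bias=+0
  edge (17, 7)→(18, 13): d=(1,6) right/bottom  bias=-1
    (8,3)@(17, 7): e=[61,0,0] → ·  [on edge]
    (8,4)@(17, 9): e=[43,16,2] → #
    (9,4)@(19, 9): e=[29,42,-10] → ·
    (7,5)@(15, 11): e=[39,6,16] → #
    (9,5)@(19, 11): e=[11,58,-8] → ·
    (7,6)@(15, 13): e=[21,22,18] → #
    (9,6)@(19, 13): e=[-7,74,-6] → ·
    (6,7)@(13, 15): e=[17,12,32] → #
    (8,7)@(17, 15): e=[-11,64,8] → ·
    (5,8)@(11, 17): e=[13,2,46] → #
    (6,8)@(13, 17): e=[-1,28,34] → ·
    (7,8)@(15, 17): e=[-15,54,22] → ·
    (9,9)@(19, 19): e=[-61,122,0] → ·  [on edge]
  covered (8 px):
    · · · · · · · · · · · ·
    · · · · · · · · · · · ·
    · · · · · · · · · · · ·
    · · · · · · · · · · · ·
    · · · · · · · · # · · ·
    · · · · · · · # # · · ·
    · · · · · · · # # · · ·
    · · · · · · # # · · · ·
    · · · · · # · · · · · ·
    · · · · · · · · · · · ·
T2:
  2·area = 54  (B↔C swapped to make it positive)
  edge (22, 13)→(8, 14): d=(-14,1) right/bottom  bias=-1
  edge (8, 14)→(10, 10): d=(2,-4) top-left  bias=+0
  edge (10, 10)→(22, 13): d=(12,3) right/bottom  bias=-1
    (5,5)@(11, 11): e=[39,6,9] → #
    (6,5)@(13, 11): e=[37,14,3] → #
    (7,5)@(15, 11): e=[35,22,-3] → ·
    (4,6)@(9, 13): e=[13,2,39] → #
    (7,6)@(15, 13): e=[7,26,21] → #
    (8,6)@(17, 13): e=[5,34,15] → #
    (9,6)@(19, 13): e=[3,42,9] → #
    (10,6)@(21, 13): e=[1,50,3] → #
    (11,6)@(23, 13): e=[-1,58,-3] → ·
    (4,7)@(9, 15): e=[-15,6,63] → ·
    (5,7)@(11, 15): e=[-17,14,57] → ·
    (6,7)@(13, 15): e=[-19,22,51] → ·
  covered (9 px):
    · · · · · · · · · · · ·
    · · · · · · · · · · · ·
    · · · · · · · · · · · ·
    · · · · · · · · · · · ·
    · · · · · · · · · · · ·
    · · · · · # # · · · · ·
    · · · · # # # # # # # ·
    · · · · · · · · · · · ·
    · · · · · · · · · · · ·
    · · · · · · · · · · · ·

Result: [[8,4],[7,5],[8,5],[7,6],[8,6],[6,7],[7,7],[5,8]]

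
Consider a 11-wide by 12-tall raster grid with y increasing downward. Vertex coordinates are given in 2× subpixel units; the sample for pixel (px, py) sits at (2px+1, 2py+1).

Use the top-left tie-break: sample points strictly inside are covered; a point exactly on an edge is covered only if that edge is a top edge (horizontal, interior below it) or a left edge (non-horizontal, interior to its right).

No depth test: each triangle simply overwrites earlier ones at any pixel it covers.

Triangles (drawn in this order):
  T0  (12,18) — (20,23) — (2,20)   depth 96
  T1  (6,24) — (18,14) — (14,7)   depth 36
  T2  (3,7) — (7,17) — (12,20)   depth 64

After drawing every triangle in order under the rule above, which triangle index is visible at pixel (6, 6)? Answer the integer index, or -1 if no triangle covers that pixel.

T0:
  2·area = 66
  edge (12, 18)→(20, 23): d=(8,5) right/bottom  bias=-1
  edge (20, 23)→(2, 20): d=(-18,-3) top-left  bias=+0
  edge (2, 20)→(12, 18): d=(10,-2) top-left  bias=+0
    (8,8)@(17, 17): e=[-33,99,0] → ·  [on edge]
    (3,9)@(7, 19): e=[33,33,0] → █  [on edge]
    (4,9)@(9, 19): e=[23,39,4] → █
    (5,9)@(11, 19): e=[13,45,8] → █
    (6,9)@(13, 19): e=[3,51,12] → █
    (7,9)@(15, 19): e=[-7,57,16] → ·
    (3,10)@(7, 21): e=[49,-3,20] → ·
    (4,10)@(9, 21): e=[39,3,24] → █
    (7,10)@(15, 21): e=[9,21,36] → █
    (8,10)@(17, 21): e=[-1,27,40] → ·
    (4,11)@(9, 23): e=[55,-33,44] → ·
    (5,11)@(11, 23): e=[45,-27,48] → ·
  covered (8 px):
    · · · · · · · · · · ·
    · · · · · · · · · · ·
    · · · · · · · · · · ·
    · · · · · · · · · · ·
    · · · · · · · · · · ·
    · · · · · · · · · · ·
    · · · · · · · · · · ·
    · · · · · · · · · · ·
    · · · · · · · · · · ·
    · · · █ █ █ █ · · · ·
    · · · · █ █ █ █ · · ·
    · · · · · · · · · · ·
T1:
  2·area = 124  (B↔C swapped to make it positive)
  edge (6, 24)→(14, 7): d=(8,-17) top-left  bias=+0
  edge (14, 7)→(18, 14): d=(4,7) right/bottom  bias=-1
  edge (18, 14)→(6, 24): d=(-12,10) right/bottom  bias=-1
    (7,4)@(15, 9): e=[33,1,90] → █
    (8,4)@(17, 9): e=[67,-13,70] → ·
    (6,5)@(13, 11): e=[15,23,86] → █
    (8,5)@(17, 11): e=[83,-5,46] → ·
    (6,6)@(13, 13): e=[31,31,62] → █
    (8,6)@(17, 13): e=[99,3,22] → █
    (9,6)@(19, 13): e=[133,-11,2] → ·
    (5,7)@(11, 15): e=[13,53,58] → █
    (8,7)@(17, 15): e=[115,11,-2] → ·
    (5,8)@(11, 17): e=[29,61,34] → █
    (7,8)@(15, 17): e=[97,33,-6] → ·
    (4,9)@(9, 19): e=[11,83,30] → █
  covered (15 px):
    · · · · · · · · · · ·
    · · · · · · · · · · ·
    · · · · · · · · · · ·
    · · · · · · · · · · ·
    · · · · · · · █ · · ·
    · · · · · · █ █ · · ·
    · · · · · · █ █ █ · ·
    · · · · · █ █ █ · · ·
    · · · · · █ █ · · · ·
    · · · · █ █ · · · · ·
    · · · · █ · · · · · ·
    · · · █ · · · · · · ·
T2:
  2·area = 38  (B↔C swapped to make it positive)
  edge (3, 7)→(12, 20): d=(9,13) right/bottom  bias=-1
  edge (12, 20)→(7, 17): d=(-5,-3) top-left  bias=+0
  edge (7, 17)→(3, 7): d=(-4,-10) top-left  bias=+0
    (1,3)@(3, 7): e=[0,38,0] → ·  [on edge]
    (2,5)@(5, 11): e=[10,24,4] → █
    (3,5)@(7, 11): e=[-16,30,24] → ·
    (2,6)@(5, 13): e=[28,14,-4] → ·
    (3,6)@(7, 13): e=[2,20,16] → █
    (4,6)@(9, 13): e=[-24,26,36] → ·
    (3,7)@(7, 15): e=[20,10,8] → █
    (4,7)@(9, 15): e=[-6,16,28] → ·
    (3,8)@(7, 17): e=[38,0,0] → █  [on edge]
    (4,8)@(9, 17): e=[12,6,20] → █
    (5,8)@(11, 17): e=[-14,12,40] → ·
    (3,9)@(7, 19): e=[56,-10,-8] → ·
    (8,11)@(17, 23): e=[-38,0,76] → ·  [on edge]
  covered (6 px):
    · · · · · · · · · · ·
    · · · · · · · · · · ·
    · · · · · · · · · · ·
    · · · · · · · · · · ·
    · · · · · · · · · · ·
    · · █ · · · · · · · ·
    · · · █ · · · · · · ·
    · · · █ · · · · · · ·
    · · · █ █ · · · · · ·
    · · · · · █ · · · · ·
    · · · · · · · · · · ·
    · · · · · · · · · · ·

Z-buffer (winner per pixel, '.' = empty):
  . . . . . . . . . . .
  . . . . . . . . . . .
  . . . . . . . . . . .
  . . . . . . . . . . .
  . . . . . . . 1 . . .
  . . 2 . . . 1 1 . . .
  . . . 2 . . 1 1 1 . .
  . . . 2 . 1 1 1 . . .
  . . . 2 2 1 1 . . . .
  . . . 0 1 2 0 . . . .
  . . . . 1 0 0 0 . . .
  . . . 1 . . . . . . .

Final: 1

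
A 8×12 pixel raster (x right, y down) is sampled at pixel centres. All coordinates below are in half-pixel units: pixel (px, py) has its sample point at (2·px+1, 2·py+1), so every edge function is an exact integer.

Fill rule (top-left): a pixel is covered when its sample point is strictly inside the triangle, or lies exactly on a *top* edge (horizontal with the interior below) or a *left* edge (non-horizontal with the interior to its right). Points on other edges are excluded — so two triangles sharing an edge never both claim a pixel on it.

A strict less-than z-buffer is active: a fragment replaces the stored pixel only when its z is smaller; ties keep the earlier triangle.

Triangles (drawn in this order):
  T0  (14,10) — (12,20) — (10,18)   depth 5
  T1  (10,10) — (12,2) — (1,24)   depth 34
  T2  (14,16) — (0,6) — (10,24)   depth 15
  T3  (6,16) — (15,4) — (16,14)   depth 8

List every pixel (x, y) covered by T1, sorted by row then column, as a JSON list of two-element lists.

T0:
  2·area = 24
  edge (14, 10)→(12, 20): d=(-2,10) right/bottom  bias=-1
  edge (12, 20)→(10, 18): d=(-2,-2) top-left  bias=+0
  edge (10, 18)→(14, 10): d=(4,-8) top-left  bias=+0
    (7,2)@(15, 5): e=[0,36,-12] → ·  [on edge]
    (0,4)@(1, 9): e=[132,0,-108] → ·  [on edge]
    (1,5)@(3, 11): e=[108,0,-84] → ·  [on edge]
    (2,6)@(5, 13): e=[84,0,-60] → ·  [on edge]
    (6,6)@(13, 13): e=[4,16,4] → █
    (7,6)@(15, 13): e=[-16,20,20] → ·
    (3,7)@(7, 15): e=[60,0,-36] → ·  [on edge]
    (6,7)@(13, 15): e=[0,12,12] → ·  [on edge]
    (4,8)@(9, 17): e=[36,0,-12] → ·  [on edge]
    (5,8)@(11, 17): e=[16,4,4] → █
    (6,8)@(13, 17): e=[-4,8,20] → ·
    (5,9)@(11, 19): e=[12,0,12] → █  [on edge]
    (6,10)@(13, 21): e=[-12,0,36] → ·  [on edge]
    (7,11)@(15, 23): e=[-36,0,60] → ·  [on edge]
  covered (3 px):
    · · · · · · · ·
    · · · · · · · ·
    · · · · · · · ·
    · · · · · · · ·
    · · · · · · · ·
    · · · · · · · ·
    · · · · · · █ ·
    · · · · · · · ·
    · · · · · █ · ·
    · · · · · █ · ·
    · · · · · · · ·
    · · · · · · · ·
T1:
  2·area = 44  (B↔C swapped to make it positive)
  edge (10, 10)→(1, 24): d=(-9,14) right/bottom  bias=-1
  edge (1, 24)→(12, 2): d=(11,-22) top-left  bias=+0
  edge (12, 2)→(10, 10): d=(-2,8) right/bottom  bias=-1
    (5,2)@(11, 5): e=[31,11,2] → █
    (6,2)@(13, 5): e=[3,55,-14] → ·
    (5,3)@(11, 7): e=[13,33,-2] → ·
    (4,4)@(9, 9): e=[23,11,10] → █
    (5,4)@(11, 9): e=[-5,55,-6] → ·
    (4,5)@(9, 11): e=[5,33,6] → █
    (5,5)@(11, 11): e=[-23,77,-10] → ·
    (3,6)@(7, 13): e=[15,11,18] → █
    (4,6)@(9, 13): e=[-13,55,2] → ·
    (3,7)@(7, 15): e=[-3,33,14] → ·
    (2,8)@(5, 17): e=[7,11,26] → █
    (3,8)@(7, 17): e=[-21,55,10] → ·
  covered (5 px):
    · · · · · · · ·
    · · · · · · · ·
    · · · · · █ · ·
    · · · · · · · ·
    · · · · █ · · ·
    · · · · █ · · ·
    · · · █ · · · ·
    · · · · · · · ·
    · · █ · · · · ·
    · · · · · · · ·
    · · · · · · · ·
    · · · · · · · ·
T2:
  2·area = 152  (B↔C swapped to make it positive)
  edge (14, 16)→(10, 24): d=(-4,8) right/bottom  bias=-1
  edge (10, 24)→(0, 6): d=(-10,-18) top-left  bias=+0
  edge (0, 6)→(14, 16): d=(14,10) right/bottom  bias=-1
    (0,3)@(1, 7): e=[140,8,4] → █
    (1,3)@(3, 7): e=[124,44,-16] → ·
    (0,4)@(1, 9): e=[132,-12,32] → ·
    (1,4)@(3, 9): e=[116,24,12] → █
    (2,4)@(5, 9): e=[100,60,-8] → ·
    (1,5)@(3, 11): e=[108,4,40] → █
    (2,5)@(5, 11): e=[92,40,20] → █
    (3,5)@(7, 11): e=[76,76,0] → ·  [on edge]
    (1,6)@(3, 13): e=[100,-16,68] → ·
    (2,6)@(5, 13): e=[84,20,48] → █
    (3,6)@(7, 13): e=[68,56,28] → █
    (4,6)@(9, 13): e=[52,92,8] → █
    (2,7)@(5, 15): e=[76,0,76] → █  [on edge]
  covered (19 px):
    · · · · · · · ·
    · · · · · · · ·
    · · · · · · · ·
    █ · · · · · · ·
    · █ · · · · · ·
    · █ █ · · · · ·
    · · █ █ █ · · ·
    · · █ █ █ █ · ·
    · · · █ █ █ █ ·
    · · · · █ █ · ·
    · · · · █ █ · ·
    · · · · · · · ·
T3:
  2·area = 102
  edge (6, 16)→(15, 4): d=(9,-12) top-left  bias=+0
  edge (15, 4)→(16, 14): d=(1,10) right/bottom  bias=-1
  edge (16, 14)→(6, 16): d=(-10,2) right/bottom  bias=-1
    (7,2)@(15, 5): e=[9,1,92] → █
    (6,3)@(13, 7): e=[3,23,76] → █
    (6,4)@(13, 9): e=[21,25,56] → █
    (5,5)@(11, 11): e=[15,47,40] → █
    (4,6)@(9, 13): e=[9,69,24] → █
    (3,7)@(7, 15): e=[3,91,8] → █
    (5,7)@(11, 15): e=[51,51,0] → ·  [on edge]
    (6,7)@(13, 15): e=[75,31,-4] → ·
    (7,7)@(15, 15): e=[99,11,-8] → ·
    (0,8)@(1, 17): e=[-51,153,0] → ·  [on edge]
    (3,8)@(7, 17): e=[21,93,-12] → ·
    (4,8)@(9, 17): e=[45,73,-16] → ·
  covered (14 px):
    · · · · · · · ·
    · · · · · · · ·
    · · · · · · · █
    · · · · · · █ █
    · · · · · · █ █
    · · · · · █ █ █
    · · · · █ █ █ █
    · · · █ █ · · ·
    · · · · · · · ·
    · · · · · · · ·
    · · · · · · · ·
    · · · · · · · ·

Answer: [[5,2],[4,4],[4,5],[3,6],[2,8]]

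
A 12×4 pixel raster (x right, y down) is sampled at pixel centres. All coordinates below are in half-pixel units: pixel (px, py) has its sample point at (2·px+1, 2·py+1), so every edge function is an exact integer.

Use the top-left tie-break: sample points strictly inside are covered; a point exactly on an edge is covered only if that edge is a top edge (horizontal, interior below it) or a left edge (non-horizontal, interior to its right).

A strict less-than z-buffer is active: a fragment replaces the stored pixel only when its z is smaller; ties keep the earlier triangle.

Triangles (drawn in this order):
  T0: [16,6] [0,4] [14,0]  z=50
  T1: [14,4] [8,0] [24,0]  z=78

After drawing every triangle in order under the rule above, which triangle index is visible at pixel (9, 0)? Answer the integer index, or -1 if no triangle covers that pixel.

T0:
  2·area = 92
  edge (16, 6)→(0, 4): d=(-16,-2) top-left  bias=+0
  edge (0, 4)→(14, 0): d=(14,-4) top-left  bias=+0
  edge (14, 0)→(16, 6): d=(2,6) right/bottom  bias=-1
    (5,0)@(11, 1): e=[70,2,20] → #
    (6,0)@(13, 1): e=[74,10,8] → #
    (7,0)@(15, 1): e=[78,18,-4] → ·
    (2,1)@(5, 3): e=[26,6,60] → #
    (3,1)@(7, 3): e=[30,14,48] → #
    (4,1)@(9, 3): e=[34,22,36] → #
    (7,1)@(15, 3): e=[46,46,0] → ·  [on edge]
    (2,2)@(5, 5): e=[-6,34,64] → ·
    (3,2)@(7, 5): e=[-2,42,52] → ·
    (4,2)@(9, 5): e=[2,50,40] → #
    (7,2)@(15, 5): e=[14,74,4] → #
    (8,2)@(17, 5): e=[18,82,-8] → ·
  covered (11 px):
    · · · · · # # · · · · ·
    · · # # # # # · · · · ·
    · · · · # # # # · · · ·
    · · · · · · · · · · · ·
T1:
  2·area = 64
  edge (14, 4)→(8, 0): d=(-6,-4) top-left  bias=+0
  edge (8, 0)→(24, 0): d=(16,0) top-left  bias=+0
  edge (24, 0)→(14, 4): d=(-10,4) right/bottom  bias=-1
    (5,0)@(11, 1): e=[6,16,42] → #
    (6,0)@(13, 1): e=[14,16,34] → #
    (7,0)@(15, 1): e=[22,16,26] → #
    (8,0)@(17, 1): e=[30,16,18] → #
    (9,0)@(19, 1): e=[38,16,10] → #
    (10,0)@(21, 1): e=[46,16,2] → #
    (11,0)@(23, 1): e=[54,16,-6] → ·
    (5,1)@(11, 3): e=[-6,48,22] → ·
    (6,1)@(13, 3): e=[2,48,14] → #
    (8,1)@(17, 3): e=[18,48,-2] → ·
    (9,1)@(19, 3): e=[26,48,-10] → ·
    (10,1)@(21, 3): e=[34,48,-18] → ·
  covered (8 px):
    · · · · · # # # # # # ·
    · · · · · · # # · · · ·
    · · · · · · · · · · · ·
    · · · · · · · · · · · ·

Z-buffer (winner per pixel, '.' = empty):
  . . . . . 0 0 1 1 1 1 .
  . . 0 0 0 0 0 1 . . . .
  . . . . 0 0 0 0 . . . .
  . . . . . . . . . . . .

Final: 1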